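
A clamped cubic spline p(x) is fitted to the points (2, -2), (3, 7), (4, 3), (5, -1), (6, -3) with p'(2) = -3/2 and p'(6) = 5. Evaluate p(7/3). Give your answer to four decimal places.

-0.3128

With σ_i denoting the second derivative at x_i, h_i = 1, 1, 1, 1, and Δ_i = (y_(i+1) − y_i)/h_i = 9, -4, -4, -2:
  1·σ_0 + 4·σ_1 + 1·σ_2 = 6(Δ_1 - Δ_0) = -78
  1·σ_1 + 4·σ_2 + 1·σ_3 = 6(Δ_2 - Δ_1) = 0
  1·σ_2 + 4·σ_3 + 1·σ_4 = 6(Δ_3 - Δ_2) = 12
Clamped end conditions give two more equations: 2h_0·σ_0 + h_0·σ_1 = 6(Δ_0 - p'(2)) = 63 and h_3·σ_3 + 2h_3·σ_4 = 6(p'(6) - Δ_3) = 42.
Forward elimination and back-substitution give σ_0 = 2719/56, σ_1 = -955/28, σ_2 = 79/8, σ_3 = -151/28, σ_4 = 1327/56.
On [2, 3], p(x) = -2 - 3/2·(x - 2) + 2719/112·(x - 2)² - 1543/112·(x - 2)³.
With (x - 2) = 1/3: p(7/3) = -473/1512.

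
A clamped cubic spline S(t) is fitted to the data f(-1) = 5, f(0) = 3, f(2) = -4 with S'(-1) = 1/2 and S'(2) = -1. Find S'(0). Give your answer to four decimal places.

Write M_i for S''(x_i). With h_i = 1, 2 and divided differences Δ_i = -2, -7/2, the continuity of S' gives the tridiagonal system
  1·M_0 + 6·M_1 + 2·M_2 = 6(Δ_1 - Δ_0) = -9
Clamped end conditions give two more equations: 2h_0·M_0 + h_0·M_1 = 6(Δ_0 - S'(-1)) = -15 and h_1·M_1 + 2h_1·M_2 = 6(S'(2) - Δ_1) = 15.
Solving: M_0 = -13/2, M_1 = -2, M_2 = 19/4.
On [0, 2], S'(t) = b_1 + 2c_1·t + 3d_1·t² with b_1 = Δ_1 - h_1(2M_1 + M_2)/6 = -15/4, c_1 = M_1/2 = -1, d_1 = (M_2 - M_1)/(6h_1) = 9/16. So S'(0) = -15/4.

-3.7500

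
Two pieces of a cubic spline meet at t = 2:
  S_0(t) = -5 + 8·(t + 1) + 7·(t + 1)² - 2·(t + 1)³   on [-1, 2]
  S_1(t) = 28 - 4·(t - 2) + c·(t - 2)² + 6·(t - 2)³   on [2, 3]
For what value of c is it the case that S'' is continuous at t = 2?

S_0''(t) = 14 - 12·(t + 1), so S_0''(2) = -22. On the right, S_1''(2) = 2c, so c = -11.

-11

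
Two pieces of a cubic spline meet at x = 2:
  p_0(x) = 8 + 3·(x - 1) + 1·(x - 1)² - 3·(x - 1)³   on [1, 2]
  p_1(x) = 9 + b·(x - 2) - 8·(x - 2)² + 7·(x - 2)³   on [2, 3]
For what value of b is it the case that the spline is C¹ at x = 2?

-4

p_0'(x) = 3 + 2·(x - 1) - 9·(x - 1)², so p_0'(2) = -4. On the right, p_1'(2) = b, so b = -4.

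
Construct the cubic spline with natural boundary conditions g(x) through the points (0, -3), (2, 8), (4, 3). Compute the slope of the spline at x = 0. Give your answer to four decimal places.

7.5000

With σ_i denoting the second derivative at x_i, h_i = 2, 2, and Δ_i = (y_(i+1) − y_i)/h_i = 11/2, -5/2:
  2·σ_0 + 8·σ_1 + 2·σ_2 = 6(Δ_1 - Δ_0) = -48
Natural end conditions: σ_0 = σ_2 = 0.
Solving: σ_0 = 0, σ_1 = -6, σ_2 = 0.
On [0, 2], g'(x) = b_0 + 2c_0·x + 3d_0·x² with b_0 = Δ_0 - h_0(2σ_0 + σ_1)/6 = 15/2, c_0 = σ_0/2 = 0, d_0 = (σ_1 - σ_0)/(6h_0) = -1/2. So g'(0) = 15/2.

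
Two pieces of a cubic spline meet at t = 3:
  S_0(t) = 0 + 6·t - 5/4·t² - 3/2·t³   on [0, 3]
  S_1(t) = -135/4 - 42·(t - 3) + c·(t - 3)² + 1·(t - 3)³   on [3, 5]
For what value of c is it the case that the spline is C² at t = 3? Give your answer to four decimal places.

S_0''(t) = -5/2 - 9·t, so S_0''(3) = -59/2. On the right, S_1''(3) = 2c, so c = -59/4.

-14.7500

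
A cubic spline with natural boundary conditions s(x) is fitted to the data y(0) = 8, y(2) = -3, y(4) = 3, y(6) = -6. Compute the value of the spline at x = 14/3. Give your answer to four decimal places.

Let M_i = s''(x_i). Step sizes h_i = 2, 2, 2; slopes of the chords Δ_i = (y_(i+1) - y_i)/h_i = -11/2, 3, -9/2.
  2·M_0 + 8·M_1 + 2·M_2 = 6(Δ_1 - Δ_0) = 51
  2·M_1 + 8·M_2 + 2·M_3 = 6(Δ_2 - Δ_1) = -45
Natural end conditions: M_0 = M_3 = 0.
Hence M_0 = 0, M_1 = 83/10, M_2 = -77/10, M_3 = 0.
On [4, 6], s(x) = 3 + 19/30·(x - 4) - 77/20·(x - 4)² + 77/120·(x - 4)³.
With (x - 4) = 2/3: s(14/3) = 154/81.

1.9012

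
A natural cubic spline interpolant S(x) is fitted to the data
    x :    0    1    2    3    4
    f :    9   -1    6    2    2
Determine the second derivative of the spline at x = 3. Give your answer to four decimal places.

12.9643

Put M_i = S'' at the i-th knot. Here h = (1, 1, 1, 1) and Δ = (-10, 7, -4, 0), so the interior equations h_(i-1)·M_(i-1) + 2(h_(i-1)+h_i)·M_i + h_i·M_(i+1) = 6(Δ_i − Δ_(i-1)) read
  1·M_0 + 4·M_1 + 1·M_2 = 6(Δ_1 - Δ_0) = 102
  1·M_1 + 4·M_2 + 1·M_3 = 6(Δ_2 - Δ_1) = -66
  1·M_2 + 4·M_3 + 1·M_4 = 6(Δ_3 - Δ_2) = 24
Natural end conditions: M_0 = M_4 = 0.
Solving: M_0 = 0, M_1 = 909/28, M_2 = -195/7, M_3 = 363/28, M_4 = 0.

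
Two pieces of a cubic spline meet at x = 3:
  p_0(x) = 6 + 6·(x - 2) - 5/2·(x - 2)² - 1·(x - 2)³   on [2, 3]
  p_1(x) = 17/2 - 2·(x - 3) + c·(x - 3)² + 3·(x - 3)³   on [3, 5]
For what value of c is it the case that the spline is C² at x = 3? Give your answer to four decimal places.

-5.5000

p_0''(x) = -5 - 6·(x - 2), so p_0''(3) = -11. On the right, p_1''(3) = 2c, so c = -11/2.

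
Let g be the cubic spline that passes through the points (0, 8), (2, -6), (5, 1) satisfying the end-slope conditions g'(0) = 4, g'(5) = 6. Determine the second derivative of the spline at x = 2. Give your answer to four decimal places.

Let σ_i = g''(x_i). Step sizes h_i = 2, 3; slopes of the chords Δ_i = (y_(i+1) - y_i)/h_i = -7, 7/3.
  2·σ_0 + 10·σ_1 + 3·σ_2 = 6(Δ_1 - Δ_0) = 56
Clamped end conditions give two more equations: 2h_0·σ_0 + h_0·σ_1 = 6(Δ_0 - g'(0)) = -66 and h_1·σ_1 + 2h_1·σ_2 = 6(g'(5) - Δ_1) = 22.
Hence σ_0 = -217/10, σ_1 = 52/5, σ_2 = -23/15.

10.4000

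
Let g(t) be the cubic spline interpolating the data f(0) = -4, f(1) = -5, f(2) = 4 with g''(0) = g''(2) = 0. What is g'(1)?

4

Write M_i for g''(x_i). With h_i = 1, 1 and divided differences Δ_i = -1, 9, the continuity of g' gives the tridiagonal system
  1·M_0 + 4·M_1 + 1·M_2 = 6(Δ_1 - Δ_0) = 60
Natural end conditions: M_0 = M_2 = 0.
Hence M_0 = 0, M_1 = 15, M_2 = 0.
On [1, 2], g'(t) = b_1 + 2c_1·(t - 1) + 3d_1·(t - 1)² with b_1 = Δ_1 - h_1(2M_1 + M_2)/6 = 4, c_1 = M_1/2 = 15/2, d_1 = (M_2 - M_1)/(6h_1) = -5/2. So g'(1) = 4.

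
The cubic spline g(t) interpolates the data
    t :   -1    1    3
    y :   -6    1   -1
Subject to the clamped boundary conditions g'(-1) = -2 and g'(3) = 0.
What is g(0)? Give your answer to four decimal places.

-3.5938

Let M_i = g''(x_i). Step sizes h_i = 2, 2; slopes of the chords Δ_i = (y_(i+1) - y_i)/h_i = 7/2, -1.
  2·M_0 + 8·M_1 + 2·M_2 = 6(Δ_1 - Δ_0) = -27
Clamped end conditions give two more equations: 2h_0·M_0 + h_0·M_1 = 6(Δ_0 - g'(-1)) = 33 and h_1·M_1 + 2h_1·M_2 = 6(g'(3) - Δ_1) = 6.
Solving: M_0 = 97/8, M_1 = -31/4, M_2 = 43/8.
On [-1, 1], g(t) = -6 - 2·(t + 1) + 97/16·(t + 1)² - 53/32·(t + 1)³.
With (t + 1) = 1: g(0) = -115/32.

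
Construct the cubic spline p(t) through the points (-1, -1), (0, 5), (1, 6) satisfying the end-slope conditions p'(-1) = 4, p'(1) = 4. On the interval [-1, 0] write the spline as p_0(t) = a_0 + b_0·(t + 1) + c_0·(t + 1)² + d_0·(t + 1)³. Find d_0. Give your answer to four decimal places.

-4.7500

Write m_i for p''(x_i). With h_i = 1, 1 and divided differences Δ_i = 6, 1, the continuity of p' gives the tridiagonal system
  1·m_0 + 4·m_1 + 1·m_2 = 6(Δ_1 - Δ_0) = -30
Clamped end conditions give two more equations: 2h_0·m_0 + h_0·m_1 = 6(Δ_0 - p'(-1)) = 12 and h_1·m_1 + 2h_1·m_2 = 6(p'(1) - Δ_1) = 18.
Solving the tridiagonal system: m_0 = 27/2, m_1 = -15, m_2 = 33/2.
On [-1, 0], with p_0(t) = a_0 + b_0·(t + 1) + c_0·(t + 1)² + d_0·(t + 1)³: c_0 = m_0/2 = 27/4, d_0 = (m_1 - m_0)/(6h_0) = -19/4, b_0 = Δ_0 - h_0(2m_0 + m_1)/6 = 4.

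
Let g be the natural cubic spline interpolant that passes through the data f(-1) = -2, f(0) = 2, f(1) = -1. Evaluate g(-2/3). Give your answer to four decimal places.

Write M_i for g''(x_i). With h_i = 1, 1 and divided differences Δ_i = 4, -3, the continuity of g' gives the tridiagonal system
  1·M_0 + 4·M_1 + 1·M_2 = 6(Δ_1 - Δ_0) = -42
Natural end conditions: M_0 = M_2 = 0.
Solving: M_0 = 0, M_1 = -21/2, M_2 = 0.
On [-1, 0], g(x) = -2 + 23/4·(x + 1) + 0·(x + 1)² - 7/4·(x + 1)³.
With (x + 1) = 1/3: g(-2/3) = -4/27.

-0.1481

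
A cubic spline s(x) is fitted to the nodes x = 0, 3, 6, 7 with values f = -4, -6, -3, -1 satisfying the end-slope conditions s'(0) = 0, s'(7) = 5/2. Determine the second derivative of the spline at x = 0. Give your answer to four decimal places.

Let σ_i = s''(x_i). Step sizes h_i = 3, 3, 1; slopes of the chords Δ_i = (y_(i+1) - y_i)/h_i = -2/3, 1, 2.
  3·σ_0 + 12·σ_1 + 3·σ_2 = 6(Δ_1 - Δ_0) = 10
  3·σ_1 + 8·σ_2 + 1·σ_3 = 6(Δ_2 - Δ_1) = 6
Clamped end conditions give two more equations: 2h_0·σ_0 + h_0·σ_1 = 6(Δ_0 - s'(0)) = -4 and h_2·σ_2 + 2h_2·σ_3 = 6(s'(7) - Δ_2) = 3.
Hence σ_0 = -113/93, σ_1 = 34/31, σ_2 = 5/31, σ_3 = 44/31.

-1.2151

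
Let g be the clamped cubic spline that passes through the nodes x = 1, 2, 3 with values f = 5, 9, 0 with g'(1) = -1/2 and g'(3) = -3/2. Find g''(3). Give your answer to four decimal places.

Write M_i for g''(x_i). With h_i = 1, 1 and divided differences Δ_i = 4, -9, the continuity of g' gives the tridiagonal system
  1·M_0 + 4·M_1 + 1·M_2 = 6(Δ_1 - Δ_0) = -78
Clamped end conditions give two more equations: 2h_0·M_0 + h_0·M_1 = 6(Δ_0 - g'(1)) = 27 and h_1·M_1 + 2h_1·M_2 = 6(g'(3) - Δ_1) = 45.
Solving: M_0 = 65/2, M_1 = -38, M_2 = 83/2.

41.5000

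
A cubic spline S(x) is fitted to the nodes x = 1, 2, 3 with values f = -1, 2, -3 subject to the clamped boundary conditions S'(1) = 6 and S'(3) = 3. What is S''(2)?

Write M_i for S''(x_i). With h_i = 1, 1 and divided differences Δ_i = 3, -5, the continuity of S' gives the tridiagonal system
  1·M_0 + 4·M_1 + 1·M_2 = 6(Δ_1 - Δ_0) = -48
Clamped end conditions give two more equations: 2h_0·M_0 + h_0·M_1 = 6(Δ_0 - S'(1)) = -18 and h_1·M_1 + 2h_1·M_2 = 6(S'(3) - Δ_1) = 48.
Forward elimination and back-substitution give M_0 = 3/2, M_1 = -21, M_2 = 69/2.

-21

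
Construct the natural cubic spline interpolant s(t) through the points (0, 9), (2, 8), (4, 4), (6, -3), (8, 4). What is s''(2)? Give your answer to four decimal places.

Write m_i for s''(x_i). With h_i = 2, 2, 2, 2 and divided differences Δ_i = -1/2, -2, -7/2, 7/2, the continuity of s' gives the tridiagonal system
  2·m_0 + 8·m_1 + 2·m_2 = 6(Δ_1 - Δ_0) = -9
  2·m_1 + 8·m_2 + 2·m_3 = 6(Δ_2 - Δ_1) = -9
  2·m_2 + 8·m_3 + 2·m_4 = 6(Δ_3 - Δ_2) = 42
Natural end conditions: m_0 = m_4 = 0.
Solving the tridiagonal system: m_0 = 0, m_1 = -57/112, m_2 = -69/28, m_3 = 657/112, m_4 = 0.

-0.5089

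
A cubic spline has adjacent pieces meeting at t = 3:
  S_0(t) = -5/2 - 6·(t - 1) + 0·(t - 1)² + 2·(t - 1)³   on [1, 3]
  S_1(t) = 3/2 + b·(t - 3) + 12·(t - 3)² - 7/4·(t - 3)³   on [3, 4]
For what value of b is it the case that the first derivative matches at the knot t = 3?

S_0'(t) = -6 + 0·(t - 1) + 6·(t - 1)², so S_0'(3) = 18. On the right, S_1'(3) = b, so b = 18.

18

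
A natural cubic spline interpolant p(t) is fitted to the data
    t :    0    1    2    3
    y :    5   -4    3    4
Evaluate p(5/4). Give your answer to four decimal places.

Let σ_i = p''(x_i). Step sizes h_i = 1, 1, 1; slopes of the chords Δ_i = (y_(i+1) - y_i)/h_i = -9, 7, 1.
  1·σ_0 + 4·σ_1 + 1·σ_2 = 6(Δ_1 - Δ_0) = 96
  1·σ_1 + 4·σ_2 + 1·σ_3 = 6(Δ_2 - Δ_1) = -36
Natural end conditions: σ_0 = σ_3 = 0.
Hence σ_0 = 0, σ_1 = 28, σ_2 = -16, σ_3 = 0.
On [1, 2], p(t) = -4 + 1/3·(t - 1) + 14·(t - 1)² - 22/3·(t - 1)³.
With (t - 1) = 1/4: p(5/4) = -101/32.

-3.1563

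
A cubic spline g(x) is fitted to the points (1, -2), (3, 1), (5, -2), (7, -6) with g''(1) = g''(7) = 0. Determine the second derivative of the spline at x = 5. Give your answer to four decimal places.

0.2000

Put m_i = g'' at the i-th knot. Here h = (2, 2, 2) and Δ = (3/2, -3/2, -2), so the interior equations h_(i-1)·m_(i-1) + 2(h_(i-1)+h_i)·m_i + h_i·m_(i+1) = 6(Δ_i − Δ_(i-1)) read
  2·m_0 + 8·m_1 + 2·m_2 = 6(Δ_1 - Δ_0) = -18
  2·m_1 + 8·m_2 + 2·m_3 = 6(Δ_2 - Δ_1) = -3
Natural end conditions: m_0 = m_3 = 0.
Solving: m_0 = 0, m_1 = -23/10, m_2 = 1/5, m_3 = 0.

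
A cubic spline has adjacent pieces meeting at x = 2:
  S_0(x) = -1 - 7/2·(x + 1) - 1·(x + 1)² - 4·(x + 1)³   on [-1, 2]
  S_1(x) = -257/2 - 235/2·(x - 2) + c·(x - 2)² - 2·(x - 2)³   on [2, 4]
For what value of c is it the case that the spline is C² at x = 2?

S_0''(x) = -2 - 24·(x + 1), so S_0''(2) = -74. On the right, S_1''(2) = 2c, so c = -37.

-37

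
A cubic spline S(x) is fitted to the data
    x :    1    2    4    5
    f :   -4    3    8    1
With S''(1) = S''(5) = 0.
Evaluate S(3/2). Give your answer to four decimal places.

Let σ_i = S''(x_i). Step sizes h_i = 1, 2, 1; slopes of the chords Δ_i = (y_(i+1) - y_i)/h_i = 7, 5/2, -7.
  1·σ_0 + 6·σ_1 + 2·σ_2 = 6(Δ_1 - Δ_0) = -27
  2·σ_1 + 6·σ_2 + 1·σ_3 = 6(Δ_2 - Δ_1) = -57
Natural end conditions: σ_0 = σ_3 = 0.
Hence σ_0 = 0, σ_1 = -3/2, σ_2 = -9, σ_3 = 0.
On [1, 2], S(x) = -4 + 29/4·(x - 1) + 0·(x - 1)² - 1/4·(x - 1)³.
With (x - 1) = 1/2: S(3/2) = -13/32.

-0.4063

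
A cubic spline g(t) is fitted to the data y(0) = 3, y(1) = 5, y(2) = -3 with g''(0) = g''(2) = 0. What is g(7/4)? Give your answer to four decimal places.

Let σ_i = g''(x_i). Step sizes h_i = 1, 1; slopes of the chords Δ_i = (y_(i+1) - y_i)/h_i = 2, -8.
  1·σ_0 + 4·σ_1 + 1·σ_2 = 6(Δ_1 - Δ_0) = -60
Natural end conditions: σ_0 = σ_2 = 0.
Solving: σ_0 = 0, σ_1 = -15, σ_2 = 0.
On [1, 2], g(t) = 5 - 3·(t - 1) - 15/2·(t - 1)² + 5/2·(t - 1)³.
With (t - 1) = 3/4: g(7/4) = -53/128.

-0.4141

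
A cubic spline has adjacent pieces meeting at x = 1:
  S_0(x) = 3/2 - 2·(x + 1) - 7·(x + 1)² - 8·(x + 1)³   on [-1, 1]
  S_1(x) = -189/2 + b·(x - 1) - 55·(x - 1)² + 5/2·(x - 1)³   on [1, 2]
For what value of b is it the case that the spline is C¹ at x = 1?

-126

S_0'(x) = -2 - 14·(x + 1) - 24·(x + 1)², so S_0'(1) = -126. On the right, S_1'(1) = b, so b = -126.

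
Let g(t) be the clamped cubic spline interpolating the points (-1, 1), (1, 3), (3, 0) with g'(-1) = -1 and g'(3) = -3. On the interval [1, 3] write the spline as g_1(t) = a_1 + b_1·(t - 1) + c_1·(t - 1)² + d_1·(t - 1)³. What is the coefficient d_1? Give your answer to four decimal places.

0.1563

Put M_i = g'' at the i-th knot. Here h = (2, 2) and Δ = (1, -3/2), so the interior equations h_(i-1)·M_(i-1) + 2(h_(i-1)+h_i)·M_i + h_i·M_(i+1) = 6(Δ_i − Δ_(i-1)) read
  2·M_0 + 8·M_1 + 2·M_2 = 6(Δ_1 - Δ_0) = -15
Clamped end conditions give two more equations: 2h_0·M_0 + h_0·M_1 = 6(Δ_0 - g'(-1)) = 12 and h_1·M_1 + 2h_1·M_2 = 6(g'(3) - Δ_1) = -9.
Hence M_0 = 35/8, M_1 = -11/4, M_2 = -7/8.
On [1, 3], with g_1(t) = a_1 + b_1·(t - 1) + c_1·(t - 1)² + d_1·(t - 1)³: c_1 = M_1/2 = -11/8, d_1 = (M_2 - M_1)/(6h_1) = 5/32, b_1 = Δ_1 - h_1(2M_1 + M_2)/6 = 5/8.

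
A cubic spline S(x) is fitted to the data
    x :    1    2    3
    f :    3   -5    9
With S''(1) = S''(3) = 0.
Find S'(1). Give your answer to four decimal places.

-13.5000

Write σ_i for S''(x_i). With h_i = 1, 1 and divided differences Δ_i = -8, 14, the continuity of S' gives the tridiagonal system
  1·σ_0 + 4·σ_1 + 1·σ_2 = 6(Δ_1 - Δ_0) = 132
Natural end conditions: σ_0 = σ_2 = 0.
Solving: σ_0 = 0, σ_1 = 33, σ_2 = 0.
On [1, 2], S'(x) = b_0 + 2c_0·(x - 1) + 3d_0·(x - 1)² with b_0 = Δ_0 - h_0(2σ_0 + σ_1)/6 = -27/2, c_0 = σ_0/2 = 0, d_0 = (σ_1 - σ_0)/(6h_0) = 11/2. So S'(1) = -27/2.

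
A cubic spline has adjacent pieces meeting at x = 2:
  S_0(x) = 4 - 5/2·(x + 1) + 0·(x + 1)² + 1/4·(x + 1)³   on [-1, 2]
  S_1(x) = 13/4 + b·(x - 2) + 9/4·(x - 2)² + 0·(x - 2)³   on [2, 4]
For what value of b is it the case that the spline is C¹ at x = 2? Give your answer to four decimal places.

4.2500

S_0'(x) = -5/2 + 0·(x + 1) + 3/4·(x + 1)², so S_0'(2) = 17/4. On the right, S_1'(2) = b, so b = 17/4.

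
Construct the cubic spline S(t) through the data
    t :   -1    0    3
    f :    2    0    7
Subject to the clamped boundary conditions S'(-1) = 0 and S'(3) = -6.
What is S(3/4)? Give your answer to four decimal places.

1.6738

Let σ_i = S''(x_i). Step sizes h_i = 1, 3; slopes of the chords Δ_i = (y_(i+1) - y_i)/h_i = -2, 7/3.
  1·σ_0 + 8·σ_1 + 3·σ_2 = 6(Δ_1 - Δ_0) = 26
Clamped end conditions give two more equations: 2h_0·σ_0 + h_0·σ_1 = 6(Δ_0 - S'(-1)) = -12 and h_1·σ_1 + 2h_1·σ_2 = 6(S'(3) - Δ_1) = -50.
Solving the tridiagonal system: σ_0 = -43/4, σ_1 = 19/2, σ_2 = -157/12.
On [0, 3], S(t) = 0 - 5/8·t + 19/4·t² - 271/216·t³.
With t = 3/4: S(3/4) = 857/512.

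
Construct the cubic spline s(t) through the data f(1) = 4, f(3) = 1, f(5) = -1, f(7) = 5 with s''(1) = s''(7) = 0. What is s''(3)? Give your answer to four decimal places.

Let M_i = s''(x_i). Step sizes h_i = 2, 2, 2; slopes of the chords Δ_i = (y_(i+1) - y_i)/h_i = -3/2, -1, 3.
  2·M_0 + 8·M_1 + 2·M_2 = 6(Δ_1 - Δ_0) = 3
  2·M_1 + 8·M_2 + 2·M_3 = 6(Δ_2 - Δ_1) = 24
Natural end conditions: M_0 = M_3 = 0.
Hence M_0 = 0, M_1 = -2/5, M_2 = 31/10, M_3 = 0.

-0.4000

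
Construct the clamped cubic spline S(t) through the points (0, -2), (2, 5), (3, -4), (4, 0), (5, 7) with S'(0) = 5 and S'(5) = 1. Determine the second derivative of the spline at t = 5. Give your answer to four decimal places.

-19.8171

With M_i denoting the second derivative at x_i, h_i = 2, 1, 1, 1, and Δ_i = (y_(i+1) − y_i)/h_i = 7/2, -9, 4, 7:
  2·M_0 + 6·M_1 + 1·M_2 = 6(Δ_1 - Δ_0) = -75
  1·M_1 + 4·M_2 + 1·M_3 = 6(Δ_2 - Δ_1) = 78
  1·M_2 + 4·M_3 + 1·M_4 = 6(Δ_3 - Δ_2) = 18
Clamped end conditions give two more equations: 2h_0·M_0 + h_0·M_1 = 6(Δ_0 - S'(0)) = -9 and h_3·M_3 + 2h_3·M_4 = 6(S'(5) - Δ_3) = -36.
Solving: M_0 = 1169/164, M_1 = -769/41, M_2 = 1909/82, M_3 = 149/41, M_4 = -1625/82.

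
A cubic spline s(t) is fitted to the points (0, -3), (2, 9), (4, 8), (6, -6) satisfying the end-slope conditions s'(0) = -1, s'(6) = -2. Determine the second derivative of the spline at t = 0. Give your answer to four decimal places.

Put m_i = s'' at the i-th knot. Here h = (2, 2, 2) and Δ = (6, -1/2, -7), so the interior equations h_(i-1)·m_(i-1) + 2(h_(i-1)+h_i)·m_i + h_i·m_(i+1) = 6(Δ_i − Δ_(i-1)) read
  2·m_0 + 8·m_1 + 2·m_2 = 6(Δ_1 - Δ_0) = -39
  2·m_1 + 8·m_2 + 2·m_3 = 6(Δ_2 - Δ_1) = -39
Clamped end conditions give two more equations: 2h_0·m_0 + h_0·m_1 = 6(Δ_0 - s'(0)) = 42 and h_2·m_2 + 2h_2·m_3 = 6(s'(6) - Δ_2) = 30.
Hence m_0 = 419/30, m_1 = -104/15, m_2 = -86/15, m_3 = 311/30.

13.9667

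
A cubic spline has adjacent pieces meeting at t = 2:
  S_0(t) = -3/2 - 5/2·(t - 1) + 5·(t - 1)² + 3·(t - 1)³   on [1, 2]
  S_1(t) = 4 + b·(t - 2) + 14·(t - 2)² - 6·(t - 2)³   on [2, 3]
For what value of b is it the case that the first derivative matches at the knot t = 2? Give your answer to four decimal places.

16.5000

S_0'(t) = -5/2 + 10·(t - 1) + 9·(t - 1)², so S_0'(2) = 33/2. On the right, S_1'(2) = b, so b = 33/2.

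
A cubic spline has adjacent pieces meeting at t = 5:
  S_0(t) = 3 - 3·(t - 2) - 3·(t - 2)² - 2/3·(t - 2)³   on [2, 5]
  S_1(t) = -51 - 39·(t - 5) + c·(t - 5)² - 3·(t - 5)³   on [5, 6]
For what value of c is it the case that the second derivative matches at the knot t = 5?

-9

S_0''(t) = -6 - 4·(t - 2), so S_0''(5) = -18. On the right, S_1''(5) = 2c, so c = -9.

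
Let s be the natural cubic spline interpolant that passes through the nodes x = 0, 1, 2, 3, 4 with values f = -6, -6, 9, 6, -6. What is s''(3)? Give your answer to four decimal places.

With m_i denoting the second derivative at x_i, h_i = 1, 1, 1, 1, and Δ_i = (y_(i+1) − y_i)/h_i = 0, 15, -3, -12:
  1·m_0 + 4·m_1 + 1·m_2 = 6(Δ_1 - Δ_0) = 90
  1·m_1 + 4·m_2 + 1·m_3 = 6(Δ_2 - Δ_1) = -108
  1·m_2 + 4·m_3 + 1·m_4 = 6(Δ_3 - Δ_2) = -54
Natural end conditions: m_0 = m_4 = 0.
Solving the tridiagonal system: m_0 = 0, m_1 = 216/7, m_2 = -234/7, m_3 = -36/7, m_4 = 0.

-5.1429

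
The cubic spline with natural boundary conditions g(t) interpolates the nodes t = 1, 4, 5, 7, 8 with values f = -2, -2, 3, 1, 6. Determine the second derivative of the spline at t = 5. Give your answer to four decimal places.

-9.9360

Put m_i = g'' at the i-th knot. Here h = (3, 1, 2, 1) and Δ = (0, 5, -1, 5), so the interior equations h_(i-1)·m_(i-1) + 2(h_(i-1)+h_i)·m_i + h_i·m_(i+1) = 6(Δ_i − Δ_(i-1)) read
  3·m_0 + 8·m_1 + 1·m_2 = 6(Δ_1 - Δ_0) = 30
  1·m_1 + 6·m_2 + 2·m_3 = 6(Δ_2 - Δ_1) = -36
  2·m_2 + 6·m_3 + 1·m_4 = 6(Δ_3 - Δ_2) = 36
Natural end conditions: m_0 = m_4 = 0.
Solving: m_0 = 0, m_1 = 624/125, m_2 = -1242/125, m_3 = 1164/125, m_4 = 0.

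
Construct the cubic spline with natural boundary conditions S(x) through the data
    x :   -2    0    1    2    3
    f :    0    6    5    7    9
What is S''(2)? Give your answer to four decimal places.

Let m_i = S''(x_i). Step sizes h_i = 2, 1, 1, 1; slopes of the chords Δ_i = (y_(i+1) - y_i)/h_i = 3, -1, 2, 2.
  2·m_0 + 6·m_1 + 1·m_2 = 6(Δ_1 - Δ_0) = -24
  1·m_1 + 4·m_2 + 1·m_3 = 6(Δ_2 - Δ_1) = 18
  1·m_2 + 4·m_3 + 1·m_4 = 6(Δ_3 - Δ_2) = 0
Natural end conditions: m_0 = m_4 = 0.
Solving: m_0 = 0, m_1 = -216/43, m_2 = 264/43, m_3 = -66/43, m_4 = 0.

-1.5349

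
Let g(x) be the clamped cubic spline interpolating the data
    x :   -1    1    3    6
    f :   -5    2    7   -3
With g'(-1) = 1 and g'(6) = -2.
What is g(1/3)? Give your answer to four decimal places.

-0.9760

With m_i denoting the second derivative at x_i, h_i = 2, 2, 3, and Δ_i = (y_(i+1) − y_i)/h_i = 7/2, 5/2, -10/3:
  2·m_0 + 8·m_1 + 2·m_2 = 6(Δ_1 - Δ_0) = -6
  2·m_1 + 10·m_2 + 3·m_3 = 6(Δ_2 - Δ_1) = -35
Clamped end conditions give two more equations: 2h_0·m_0 + h_0·m_1 = 6(Δ_0 - g'(-1)) = 15 and h_2·m_2 + 2h_2·m_3 = 6(g'(6) - Δ_2) = 8.
Hence m_0 = 151/37, m_1 = -49/74, m_2 = -164/37, m_3 = 394/111.
On [-1, 1], g(x) = -5 + 1·(x + 1) + 151/74·(x + 1)² - 117/296·(x + 1)³.
With (x + 1) = 4/3: g(1/3) = -325/333.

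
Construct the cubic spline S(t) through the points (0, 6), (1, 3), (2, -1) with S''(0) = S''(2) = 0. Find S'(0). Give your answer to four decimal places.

-2.7500

Let M_i = S''(x_i). Step sizes h_i = 1, 1; slopes of the chords Δ_i = (y_(i+1) - y_i)/h_i = -3, -4.
  1·M_0 + 4·M_1 + 1·M_2 = 6(Δ_1 - Δ_0) = -6
Natural end conditions: M_0 = M_2 = 0.
Hence M_0 = 0, M_1 = -3/2, M_2 = 0.
On [0, 1], S'(t) = b_0 + 2c_0·t + 3d_0·t² with b_0 = Δ_0 - h_0(2M_0 + M_1)/6 = -11/4, c_0 = M_0/2 = 0, d_0 = (M_1 - M_0)/(6h_0) = -1/4. So S'(0) = -11/4.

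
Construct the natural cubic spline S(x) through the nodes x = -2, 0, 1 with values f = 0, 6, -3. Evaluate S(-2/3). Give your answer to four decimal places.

6.9630

Write M_i for S''(x_i). With h_i = 2, 1 and divided differences Δ_i = 3, -9, the continuity of S' gives the tridiagonal system
  2·M_0 + 6·M_1 + 1·M_2 = 6(Δ_1 - Δ_0) = -72
Natural end conditions: M_0 = M_2 = 0.
Solving: M_0 = 0, M_1 = -12, M_2 = 0.
On [-2, 0], S(x) = 0 + 7·(x + 2) + 0·(x + 2)² - 1·(x + 2)³.
With (x + 2) = 4/3: S(-2/3) = 188/27.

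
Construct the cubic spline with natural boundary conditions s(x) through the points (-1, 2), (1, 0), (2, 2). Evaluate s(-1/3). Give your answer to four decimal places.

Let m_i = s''(x_i). Step sizes h_i = 2, 1; slopes of the chords Δ_i = (y_(i+1) - y_i)/h_i = -1, 2.
  2·m_0 + 6·m_1 + 1·m_2 = 6(Δ_1 - Δ_0) = 18
Natural end conditions: m_0 = m_2 = 0.
Solving: m_0 = 0, m_1 = 3, m_2 = 0.
On [-1, 1], s(x) = 2 - 2·(x + 1) + 0·(x + 1)² + 1/4·(x + 1)³.
With (x + 1) = 2/3: s(-1/3) = 20/27.

0.7407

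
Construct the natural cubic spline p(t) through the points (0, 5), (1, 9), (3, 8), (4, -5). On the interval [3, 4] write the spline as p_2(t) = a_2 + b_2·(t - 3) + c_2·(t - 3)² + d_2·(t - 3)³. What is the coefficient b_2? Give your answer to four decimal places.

-8.8750

Write σ_i for p''(x_i). With h_i = 1, 2, 1 and divided differences Δ_i = 4, -1/2, -13, the continuity of p' gives the tridiagonal system
  1·σ_0 + 6·σ_1 + 2·σ_2 = 6(Δ_1 - Δ_0) = -27
  2·σ_1 + 6·σ_2 + 1·σ_3 = 6(Δ_2 - Δ_1) = -75
Natural end conditions: σ_0 = σ_3 = 0.
Hence σ_0 = 0, σ_1 = -3/8, σ_2 = -99/8, σ_3 = 0.
On [3, 4], with p_2(t) = a_2 + b_2·(t - 3) + c_2·(t - 3)² + d_2·(t - 3)³: c_2 = σ_2/2 = -99/16, d_2 = (σ_3 - σ_2)/(6h_2) = 33/16, b_2 = Δ_2 - h_2(2σ_2 + σ_3)/6 = -71/8.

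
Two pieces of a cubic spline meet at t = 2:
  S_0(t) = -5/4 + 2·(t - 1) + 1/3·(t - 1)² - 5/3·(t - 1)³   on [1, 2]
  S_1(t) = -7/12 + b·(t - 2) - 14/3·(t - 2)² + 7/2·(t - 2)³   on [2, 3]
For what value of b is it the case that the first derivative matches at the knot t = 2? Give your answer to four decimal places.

S_0'(t) = 2 + 2/3·(t - 1) - 5·(t - 1)², so S_0'(2) = -7/3. On the right, S_1'(2) = b, so b = -7/3.

-2.3333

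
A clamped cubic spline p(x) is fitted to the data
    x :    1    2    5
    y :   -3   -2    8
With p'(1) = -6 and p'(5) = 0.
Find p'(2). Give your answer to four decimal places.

Put σ_i = p'' at the i-th knot. Here h = (1, 3) and Δ = (1, 10/3), so the interior equations h_(i-1)·σ_(i-1) + 2(h_(i-1)+h_i)·σ_i + h_i·σ_(i+1) = 6(Δ_i − Δ_(i-1)) read
  1·σ_0 + 8·σ_1 + 3·σ_2 = 6(Δ_1 - Δ_0) = 14
Clamped end conditions give two more equations: 2h_0·σ_0 + h_0·σ_1 = 6(Δ_0 - p'(1)) = 42 and h_1·σ_1 + 2h_1·σ_2 = 6(p'(5) - Δ_1) = -20.
Solving the tridiagonal system: σ_0 = 83/4, σ_1 = 1/2, σ_2 = -43/12.
On [2, 5], p'(x) = b_1 + 2c_1·(x - 2) + 3d_1·(x - 2)² with b_1 = Δ_1 - h_1(2σ_1 + σ_2)/6 = 37/8, c_1 = σ_1/2 = 1/4, d_1 = (σ_2 - σ_1)/(6h_1) = -49/216. So p'(2) = 37/8.

4.6250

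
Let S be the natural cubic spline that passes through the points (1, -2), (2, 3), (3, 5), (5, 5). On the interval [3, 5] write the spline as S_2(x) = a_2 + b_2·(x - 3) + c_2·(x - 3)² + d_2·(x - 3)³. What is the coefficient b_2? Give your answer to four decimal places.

Let m_i = S''(x_i). Step sizes h_i = 1, 1, 2; slopes of the chords Δ_i = (y_(i+1) - y_i)/h_i = 5, 2, 0.
  1·m_0 + 4·m_1 + 1·m_2 = 6(Δ_1 - Δ_0) = -18
  1·m_1 + 6·m_2 + 2·m_3 = 6(Δ_2 - Δ_1) = -12
Natural end conditions: m_0 = m_3 = 0.
Hence m_0 = 0, m_1 = -96/23, m_2 = -30/23, m_3 = 0.
On [3, 5], with S_2(x) = a_2 + b_2·(x - 3) + c_2·(x - 3)² + d_2·(x - 3)³: c_2 = m_2/2 = -15/23, d_2 = (m_3 - m_2)/(6h_2) = 5/46, b_2 = Δ_2 - h_2(2m_2 + m_3)/6 = 20/23.

0.8696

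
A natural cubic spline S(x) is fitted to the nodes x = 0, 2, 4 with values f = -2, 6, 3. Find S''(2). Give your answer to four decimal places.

With M_i denoting the second derivative at x_i, h_i = 2, 2, and Δ_i = (y_(i+1) − y_i)/h_i = 4, -3/2:
  2·M_0 + 8·M_1 + 2·M_2 = 6(Δ_1 - Δ_0) = -33
Natural end conditions: M_0 = M_2 = 0.
Solving the tridiagonal system: M_0 = 0, M_1 = -33/8, M_2 = 0.

-4.1250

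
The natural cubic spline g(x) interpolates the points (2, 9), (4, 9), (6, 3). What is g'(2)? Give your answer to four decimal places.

Let σ_i = g''(x_i). Step sizes h_i = 2, 2; slopes of the chords Δ_i = (y_(i+1) - y_i)/h_i = 0, -3.
  2·σ_0 + 8·σ_1 + 2·σ_2 = 6(Δ_1 - Δ_0) = -18
Natural end conditions: σ_0 = σ_2 = 0.
Solving: σ_0 = 0, σ_1 = -9/4, σ_2 = 0.
On [2, 4], g'(x) = b_0 + 2c_0·(x - 2) + 3d_0·(x - 2)² with b_0 = Δ_0 - h_0(2σ_0 + σ_1)/6 = 3/4, c_0 = σ_0/2 = 0, d_0 = (σ_1 - σ_0)/(6h_0) = -3/16. So g'(2) = 3/4.

0.7500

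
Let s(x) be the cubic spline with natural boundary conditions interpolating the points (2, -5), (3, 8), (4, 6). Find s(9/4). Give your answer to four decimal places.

-0.8711

Let σ_i = s''(x_i). Step sizes h_i = 1, 1; slopes of the chords Δ_i = (y_(i+1) - y_i)/h_i = 13, -2.
  1·σ_0 + 4·σ_1 + 1·σ_2 = 6(Δ_1 - Δ_0) = -90
Natural end conditions: σ_0 = σ_2 = 0.
Solving: σ_0 = 0, σ_1 = -45/2, σ_2 = 0.
On [2, 3], s(x) = -5 + 67/4·(x - 2) + 0·(x - 2)² - 15/4·(x - 2)³.
With (x - 2) = 1/4: s(9/4) = -223/256.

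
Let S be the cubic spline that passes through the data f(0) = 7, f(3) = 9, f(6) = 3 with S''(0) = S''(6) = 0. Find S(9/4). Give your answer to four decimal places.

9.1563

Let M_i = S''(x_i). Step sizes h_i = 3, 3; slopes of the chords Δ_i = (y_(i+1) - y_i)/h_i = 2/3, -2.
  3·M_0 + 12·M_1 + 3·M_2 = 6(Δ_1 - Δ_0) = -16
Natural end conditions: M_0 = M_2 = 0.
Solving: M_0 = 0, M_1 = -4/3, M_2 = 0.
On [0, 3], S(x) = 7 + 4/3·x + 0·x² - 2/27·x³.
With x = 9/4: S(9/4) = 293/32.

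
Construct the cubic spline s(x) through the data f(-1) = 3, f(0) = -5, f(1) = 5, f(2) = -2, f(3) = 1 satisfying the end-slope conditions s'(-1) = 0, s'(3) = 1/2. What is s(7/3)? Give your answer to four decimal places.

-1.8347

Put M_i = s'' at the i-th knot. Here h = (1, 1, 1, 1) and Δ = (-8, 10, -7, 3), so the interior equations h_(i-1)·M_(i-1) + 2(h_(i-1)+h_i)·M_i + h_i·M_(i+1) = 6(Δ_i − Δ_(i-1)) read
  1·M_0 + 4·M_1 + 1·M_2 = 6(Δ_1 - Δ_0) = 108
  1·M_1 + 4·M_2 + 1·M_3 = 6(Δ_2 - Δ_1) = -102
  1·M_2 + 4·M_3 + 1·M_4 = 6(Δ_3 - Δ_2) = 60
Clamped end conditions give two more equations: 2h_0·M_0 + h_0·M_1 = 6(Δ_0 - s'(-1)) = -48 and h_3·M_3 + 2h_3·M_4 = 6(s'(3) - Δ_3) = -15.
Solving: M_0 = -2771/56, M_1 = 1427/28, M_2 = -371/8, M_3 = 911/28, M_4 = -1331/56.
On [2, 3], s(x) = -2 - 435/112·(x - 2) + 911/56·(x - 2)² - 1051/112·(x - 2)³.
With (x - 2) = 1/3: s(7/3) = -1387/756.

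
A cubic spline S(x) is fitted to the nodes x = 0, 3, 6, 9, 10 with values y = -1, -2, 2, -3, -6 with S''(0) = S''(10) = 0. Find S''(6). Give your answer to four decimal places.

-1.7284

Let σ_i = S''(x_i). Step sizes h_i = 3, 3, 3, 1; slopes of the chords Δ_i = (y_(i+1) - y_i)/h_i = -1/3, 4/3, -5/3, -3.
  3·σ_0 + 12·σ_1 + 3·σ_2 = 6(Δ_1 - Δ_0) = 10
  3·σ_1 + 12·σ_2 + 3·σ_3 = 6(Δ_2 - Δ_1) = -18
  3·σ_2 + 8·σ_3 + 1·σ_4 = 6(Δ_3 - Δ_2) = -8
Natural end conditions: σ_0 = σ_4 = 0.
Solving the tridiagonal system: σ_0 = 0, σ_1 = 205/162, σ_2 = -140/81, σ_3 = -19/54, σ_4 = 0.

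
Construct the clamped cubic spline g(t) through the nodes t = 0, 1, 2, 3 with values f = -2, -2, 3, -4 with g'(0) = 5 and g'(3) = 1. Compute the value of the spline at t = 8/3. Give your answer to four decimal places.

Let m_i = g''(x_i). Step sizes h_i = 1, 1, 1; slopes of the chords Δ_i = (y_(i+1) - y_i)/h_i = 0, 5, -7.
  1·m_0 + 4·m_1 + 1·m_2 = 6(Δ_1 - Δ_0) = 30
  1·m_1 + 4·m_2 + 1·m_3 = 6(Δ_2 - Δ_1) = -72
Clamped end conditions give two more equations: 2h_0·m_0 + h_0·m_1 = 6(Δ_0 - g'(0)) = -30 and h_2·m_2 + 2h_2·m_3 = 6(g'(3) - Δ_2) = 48.
Forward elimination and back-substitution give m_0 = -394/15, m_1 = 338/15, m_2 = -508/15, m_3 = 614/15.
On [2, 3], g(t) = 3 - 38/15·(t - 2) - 254/15·(t - 2)² + 187/15·(t - 2)³.
With (t - 2) = 2/3: g(8/3) = -1021/405.

-2.5210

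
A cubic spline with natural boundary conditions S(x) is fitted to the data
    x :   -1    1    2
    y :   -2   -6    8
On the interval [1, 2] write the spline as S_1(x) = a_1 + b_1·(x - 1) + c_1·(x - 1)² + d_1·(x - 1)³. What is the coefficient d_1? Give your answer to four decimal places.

-2.6667

Put m_i = S'' at the i-th knot. Here h = (2, 1) and Δ = (-2, 14), so the interior equations h_(i-1)·m_(i-1) + 2(h_(i-1)+h_i)·m_i + h_i·m_(i+1) = 6(Δ_i − Δ_(i-1)) read
  2·m_0 + 6·m_1 + 1·m_2 = 6(Δ_1 - Δ_0) = 96
Natural end conditions: m_0 = m_2 = 0.
Hence m_0 = 0, m_1 = 16, m_2 = 0.
On [1, 2], with S_1(x) = a_1 + b_1·(x - 1) + c_1·(x - 1)² + d_1·(x - 1)³: c_1 = m_1/2 = 8, d_1 = (m_2 - m_1)/(6h_1) = -8/3, b_1 = Δ_1 - h_1(2m_1 + m_2)/6 = 26/3.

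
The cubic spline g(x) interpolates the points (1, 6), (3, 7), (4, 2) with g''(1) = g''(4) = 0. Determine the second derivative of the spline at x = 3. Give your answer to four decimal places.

Put σ_i = g'' at the i-th knot. Here h = (2, 1) and Δ = (1/2, -5), so the interior equations h_(i-1)·σ_(i-1) + 2(h_(i-1)+h_i)·σ_i + h_i·σ_(i+1) = 6(Δ_i − Δ_(i-1)) read
  2·σ_0 + 6·σ_1 + 1·σ_2 = 6(Δ_1 - Δ_0) = -33
Natural end conditions: σ_0 = σ_2 = 0.
Solving: σ_0 = 0, σ_1 = -11/2, σ_2 = 0.

-5.5000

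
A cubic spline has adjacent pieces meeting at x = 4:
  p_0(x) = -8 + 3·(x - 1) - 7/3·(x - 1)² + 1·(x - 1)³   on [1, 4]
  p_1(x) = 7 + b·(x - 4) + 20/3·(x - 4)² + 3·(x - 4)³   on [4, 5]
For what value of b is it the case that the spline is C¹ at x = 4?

16

p_0'(x) = 3 - 14/3·(x - 1) + 3·(x - 1)², so p_0'(4) = 16. On the right, p_1'(4) = b, so b = 16.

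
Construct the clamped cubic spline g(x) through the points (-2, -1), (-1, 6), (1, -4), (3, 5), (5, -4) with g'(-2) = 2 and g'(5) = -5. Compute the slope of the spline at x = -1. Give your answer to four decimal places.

4.1395

With σ_i denoting the second derivative at x_i, h_i = 1, 2, 2, 2, and Δ_i = (y_(i+1) − y_i)/h_i = 7, -5, 9/2, -9/2:
  1·σ_0 + 6·σ_1 + 2·σ_2 = 6(Δ_1 - Δ_0) = -72
  2·σ_1 + 8·σ_2 + 2·σ_3 = 6(Δ_2 - Δ_1) = 57
  2·σ_2 + 8·σ_3 + 2·σ_4 = 6(Δ_3 - Δ_2) = -54
Clamped end conditions give two more equations: 2h_0·σ_0 + h_0·σ_1 = 6(Δ_0 - g'(-2)) = 30 and h_3·σ_3 + 2h_3·σ_4 = 6(g'(5) - Δ_3) = -3.
Hence σ_0 = 1106/43, σ_1 = -922/43, σ_2 = 665/43, σ_3 = -1025/86, σ_4 = 224/43.
On [-1, 1], g'(x) = b_1 + 2c_1·(x + 1) + 3d_1·(x + 1)² with b_1 = Δ_1 - h_1(2σ_1 + σ_2)/6 = 178/43, c_1 = σ_1/2 = -461/43, d_1 = (σ_2 - σ_1)/(6h_1) = 529/172. So g'(-1) = 178/43.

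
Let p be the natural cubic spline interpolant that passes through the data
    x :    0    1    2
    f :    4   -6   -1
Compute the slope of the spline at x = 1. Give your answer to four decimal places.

Put M_i = p'' at the i-th knot. Here h = (1, 1) and Δ = (-10, 5), so the interior equations h_(i-1)·M_(i-1) + 2(h_(i-1)+h_i)·M_i + h_i·M_(i+1) = 6(Δ_i − Δ_(i-1)) read
  1·M_0 + 4·M_1 + 1·M_2 = 6(Δ_1 - Δ_0) = 90
Natural end conditions: M_0 = M_2 = 0.
Solving: M_0 = 0, M_1 = 45/2, M_2 = 0.
On [1, 2], p'(x) = b_1 + 2c_1·(x - 1) + 3d_1·(x - 1)² with b_1 = Δ_1 - h_1(2M_1 + M_2)/6 = -5/2, c_1 = M_1/2 = 45/4, d_1 = (M_2 - M_1)/(6h_1) = -15/4. So p'(1) = -5/2.

-2.5000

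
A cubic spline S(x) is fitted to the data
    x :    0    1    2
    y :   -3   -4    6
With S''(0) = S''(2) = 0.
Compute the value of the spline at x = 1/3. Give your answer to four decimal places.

-4.1481

Write M_i for S''(x_i). With h_i = 1, 1 and divided differences Δ_i = -1, 10, the continuity of S' gives the tridiagonal system
  1·M_0 + 4·M_1 + 1·M_2 = 6(Δ_1 - Δ_0) = 66
Natural end conditions: M_0 = M_2 = 0.
Forward elimination and back-substitution give M_0 = 0, M_1 = 33/2, M_2 = 0.
On [0, 1], S(x) = -3 - 15/4·x + 0·x² + 11/4·x³.
With x = 1/3: S(1/3) = -112/27.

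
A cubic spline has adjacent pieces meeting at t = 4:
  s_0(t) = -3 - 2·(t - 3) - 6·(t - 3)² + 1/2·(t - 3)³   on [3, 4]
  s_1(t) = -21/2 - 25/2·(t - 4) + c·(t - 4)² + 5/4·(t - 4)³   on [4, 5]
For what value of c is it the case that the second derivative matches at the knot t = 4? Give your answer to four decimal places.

s_0''(t) = -12 + 3·(t - 3), so s_0''(4) = -9. On the right, s_1''(4) = 2c, so c = -9/2.

-4.5000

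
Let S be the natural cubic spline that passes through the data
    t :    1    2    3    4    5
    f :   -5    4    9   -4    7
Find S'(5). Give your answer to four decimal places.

18.6429

Let M_i = S''(x_i). Step sizes h_i = 1, 1, 1, 1; slopes of the chords Δ_i = (y_(i+1) - y_i)/h_i = 9, 5, -13, 11.
  1·M_0 + 4·M_1 + 1·M_2 = 6(Δ_1 - Δ_0) = -24
  1·M_1 + 4·M_2 + 1·M_3 = 6(Δ_2 - Δ_1) = -108
  1·M_2 + 4·M_3 + 1·M_4 = 6(Δ_3 - Δ_2) = 144
Natural end conditions: M_0 = M_4 = 0.
Forward elimination and back-substitution give M_0 = 0, M_1 = 27/7, M_2 = -276/7, M_3 = 321/7, M_4 = 0.
On [4, 5], S'(t) = b_3 + 2c_3·(t - 4) + 3d_3·(t - 4)² with b_3 = Δ_3 - h_3(2M_3 + M_4)/6 = -30/7, c_3 = M_3/2 = 321/14, d_3 = (M_4 - M_3)/(6h_3) = -107/14. So S'(5) = 261/14.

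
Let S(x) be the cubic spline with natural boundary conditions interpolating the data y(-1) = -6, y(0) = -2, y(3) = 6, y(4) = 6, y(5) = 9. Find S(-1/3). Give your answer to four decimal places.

With m_i denoting the second derivative at x_i, h_i = 1, 3, 1, 1, and Δ_i = (y_(i+1) − y_i)/h_i = 4, 8/3, 0, 3:
  1·m_0 + 8·m_1 + 3·m_2 = 6(Δ_1 - Δ_0) = -8
  3·m_1 + 8·m_2 + 1·m_3 = 6(Δ_2 - Δ_1) = -16
  1·m_2 + 4·m_3 + 1·m_4 = 6(Δ_3 - Δ_2) = 18
Natural end conditions: m_0 = m_4 = 0.
Solving the tridiagonal system: m_0 = 0, m_1 = -1/106, m_2 = -140/53, m_3 = 547/106, m_4 = 0.
On [-1, 0], S(x) = -6 + 2545/636·(x + 1) + 0·(x + 1)² - 1/636·(x + 1)³.
With (x + 1) = 2/3: S(-1/3) = -28615/8586.

-3.3328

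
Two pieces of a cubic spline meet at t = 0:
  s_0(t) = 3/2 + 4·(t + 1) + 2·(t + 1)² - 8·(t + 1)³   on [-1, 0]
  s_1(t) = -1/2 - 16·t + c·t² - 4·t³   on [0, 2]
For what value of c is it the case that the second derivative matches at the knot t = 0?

-22

s_0''(t) = 4 - 48·(t + 1), so s_0''(0) = -44. On the right, s_1''(0) = 2c, so c = -22.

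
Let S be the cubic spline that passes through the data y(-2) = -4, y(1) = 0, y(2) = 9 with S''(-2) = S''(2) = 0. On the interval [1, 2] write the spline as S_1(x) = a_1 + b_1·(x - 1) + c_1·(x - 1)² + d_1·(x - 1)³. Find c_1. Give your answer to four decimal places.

2.8750

With M_i denoting the second derivative at x_i, h_i = 3, 1, and Δ_i = (y_(i+1) − y_i)/h_i = 4/3, 9:
  3·M_0 + 8·M_1 + 1·M_2 = 6(Δ_1 - Δ_0) = 46
Natural end conditions: M_0 = M_2 = 0.
Solving the tridiagonal system: M_0 = 0, M_1 = 23/4, M_2 = 0.
On [1, 2], with S_1(x) = a_1 + b_1·(x - 1) + c_1·(x - 1)² + d_1·(x - 1)³: c_1 = M_1/2 = 23/8, d_1 = (M_2 - M_1)/(6h_1) = -23/24, b_1 = Δ_1 - h_1(2M_1 + M_2)/6 = 85/12.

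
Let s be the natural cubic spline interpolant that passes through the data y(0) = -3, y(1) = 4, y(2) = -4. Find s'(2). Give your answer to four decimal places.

Let m_i = s''(x_i). Step sizes h_i = 1, 1; slopes of the chords Δ_i = (y_(i+1) - y_i)/h_i = 7, -8.
  1·m_0 + 4·m_1 + 1·m_2 = 6(Δ_1 - Δ_0) = -90
Natural end conditions: m_0 = m_2 = 0.
Hence m_0 = 0, m_1 = -45/2, m_2 = 0.
On [1, 2], s'(x) = b_1 + 2c_1·(x - 1) + 3d_1·(x - 1)² with b_1 = Δ_1 - h_1(2m_1 + m_2)/6 = -1/2, c_1 = m_1/2 = -45/4, d_1 = (m_2 - m_1)/(6h_1) = 15/4. So s'(2) = -47/4.

-11.7500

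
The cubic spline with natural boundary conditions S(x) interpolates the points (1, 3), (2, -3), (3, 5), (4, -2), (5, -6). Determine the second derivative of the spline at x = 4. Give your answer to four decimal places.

12.7500

Put M_i = S'' at the i-th knot. Here h = (1, 1, 1, 1) and Δ = (-6, 8, -7, -4), so the interior equations h_(i-1)·M_(i-1) + 2(h_(i-1)+h_i)·M_i + h_i·M_(i+1) = 6(Δ_i − Δ_(i-1)) read
  1·M_0 + 4·M_1 + 1·M_2 = 6(Δ_1 - Δ_0) = 84
  1·M_1 + 4·M_2 + 1·M_3 = 6(Δ_2 - Δ_1) = -90
  1·M_2 + 4·M_3 + 1·M_4 = 6(Δ_3 - Δ_2) = 18
Natural end conditions: M_0 = M_4 = 0.
Solving the tridiagonal system: M_0 = 0, M_1 = 117/4, M_2 = -33, M_3 = 51/4, M_4 = 0.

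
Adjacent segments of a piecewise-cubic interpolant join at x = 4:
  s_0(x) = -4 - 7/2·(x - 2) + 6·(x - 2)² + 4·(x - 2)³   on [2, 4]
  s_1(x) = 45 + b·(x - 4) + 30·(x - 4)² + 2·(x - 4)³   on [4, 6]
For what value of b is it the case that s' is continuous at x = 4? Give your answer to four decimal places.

s_0'(x) = -7/2 + 12·(x - 2) + 12·(x - 2)², so s_0'(4) = 137/2. On the right, s_1'(4) = b, so b = 137/2.

68.5000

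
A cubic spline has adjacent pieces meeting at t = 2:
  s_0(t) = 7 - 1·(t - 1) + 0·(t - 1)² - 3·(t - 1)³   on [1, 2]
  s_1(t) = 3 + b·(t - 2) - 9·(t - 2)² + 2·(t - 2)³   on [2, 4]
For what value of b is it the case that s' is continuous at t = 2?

-10

s_0'(t) = -1 + 0·(t - 1) - 9·(t - 1)², so s_0'(2) = -10. On the right, s_1'(2) = b, so b = -10.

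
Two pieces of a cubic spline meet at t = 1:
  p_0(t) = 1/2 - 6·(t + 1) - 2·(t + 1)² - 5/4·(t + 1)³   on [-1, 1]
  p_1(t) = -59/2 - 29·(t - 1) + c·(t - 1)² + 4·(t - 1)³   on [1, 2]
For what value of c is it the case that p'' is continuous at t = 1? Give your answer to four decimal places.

p_0''(t) = -4 - 15/2·(t + 1), so p_0''(1) = -19. On the right, p_1''(1) = 2c, so c = -19/2.

-9.5000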